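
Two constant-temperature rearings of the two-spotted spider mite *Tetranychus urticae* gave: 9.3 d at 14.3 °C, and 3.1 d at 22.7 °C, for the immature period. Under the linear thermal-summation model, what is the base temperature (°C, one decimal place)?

Under the model K = D·(T − T_b), so D₁·(T₁ − T_b) = D₂·(T₂ − T_b).
9.3·(14.3 − T_b) = 3.1·(22.7 − T_b)
T_b = (9.3·14.3 − 3.1·22.7) / (9.3 − 3.1) = 62.62 / 6.2 = 10.100 °C ≈ 10.1 °C.

10.1 °C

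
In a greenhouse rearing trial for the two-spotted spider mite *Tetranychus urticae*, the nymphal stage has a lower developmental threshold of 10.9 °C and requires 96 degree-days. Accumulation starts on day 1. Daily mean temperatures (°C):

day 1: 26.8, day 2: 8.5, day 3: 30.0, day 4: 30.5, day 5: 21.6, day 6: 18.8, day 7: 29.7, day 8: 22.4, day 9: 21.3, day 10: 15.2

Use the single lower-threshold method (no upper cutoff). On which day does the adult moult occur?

day 8

Daily DD above 10.9 °C: 15.9, 0.0, 19.1, 19.6, 10.7, 7.9, 18.8, 11.5, 10.4, 4.3.
Cumulative: 15.9, 15.9, 35.0, 54.6, 65.3, 73.2, 92.0, 103.5, 113.9, 118.2.
The total first reaches 96 DD on day 8.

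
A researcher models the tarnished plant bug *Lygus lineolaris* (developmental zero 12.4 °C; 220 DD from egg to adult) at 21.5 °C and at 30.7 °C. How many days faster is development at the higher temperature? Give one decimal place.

12.2 days

At 21.5 °C: 220 / (21.5 − 12.4) = 220 / 9.1 = 24.176 d.
At 30.7 °C: 220 / (30.7 − 12.4) = 220 / 18.3 = 12.022 d.
Difference = |24.176 − 12.022| = 12.154 ≈ 12.2 days.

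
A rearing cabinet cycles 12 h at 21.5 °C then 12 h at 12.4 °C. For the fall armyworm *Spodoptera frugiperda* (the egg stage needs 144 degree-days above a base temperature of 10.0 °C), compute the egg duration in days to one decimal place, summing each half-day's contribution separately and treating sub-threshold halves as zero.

Day half: max(0, 21.5 − 10.0) × 0.5 = 11.5 × 0.5 = 5.75 DD.
Night half: max(0, 12.4 − 10.0) × 0.5 = 2.4 × 0.5 = 1.20 DD.
Per 24 h: 6.95 DD/day.
Duration = 144 / 6.95 = 20.719 ≈ 20.7 days.

20.7 days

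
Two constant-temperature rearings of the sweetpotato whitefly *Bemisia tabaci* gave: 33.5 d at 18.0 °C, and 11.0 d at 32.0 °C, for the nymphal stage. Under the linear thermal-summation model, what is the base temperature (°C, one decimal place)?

Equal thermal constants: D₁(T₁ − T_b) = D₂(T₂ − T_b).
33.5·(18.0 − T_b) = 11.0·(32.0 − T_b)
T_b = (33.5·18.0 − 11.0·32.0) / (33.5 − 11.0) = 251.00 / 22.5 = 11.156 °C ≈ 11.2 °C.

11.2 °C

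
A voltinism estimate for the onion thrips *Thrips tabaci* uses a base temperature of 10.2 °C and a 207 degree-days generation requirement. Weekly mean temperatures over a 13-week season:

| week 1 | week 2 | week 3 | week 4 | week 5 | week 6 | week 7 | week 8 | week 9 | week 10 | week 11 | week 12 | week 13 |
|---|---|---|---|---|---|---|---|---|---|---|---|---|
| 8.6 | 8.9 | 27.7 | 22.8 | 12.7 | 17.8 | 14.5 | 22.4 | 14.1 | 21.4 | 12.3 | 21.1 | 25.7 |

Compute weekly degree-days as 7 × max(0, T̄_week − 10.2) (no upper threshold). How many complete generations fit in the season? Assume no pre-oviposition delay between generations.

3 generations

Weekly DD (7 × max(0, T̄ − 10.2)): 0.0, 0.0, 122.5, 88.2, 17.5, 53.2, 30.1, 85.4, 27.3, 78.4, 14.7, 76.3, 108.5.
Season total = 702.1 DD.
Complete generations = ⌊702.1 / 207⌋ = 3.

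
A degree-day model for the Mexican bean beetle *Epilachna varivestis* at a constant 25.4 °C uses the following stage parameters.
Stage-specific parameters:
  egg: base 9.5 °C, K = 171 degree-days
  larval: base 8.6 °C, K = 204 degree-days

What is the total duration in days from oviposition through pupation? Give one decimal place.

22.9 days

egg: 171 / (25.4 − 9.5) = 171 / 15.9 = 10.755 d.
larval: 204 / (25.4 − 8.6) = 204 / 16.8 = 12.143 d.
Sum = 22.898 ≈ 22.9 days.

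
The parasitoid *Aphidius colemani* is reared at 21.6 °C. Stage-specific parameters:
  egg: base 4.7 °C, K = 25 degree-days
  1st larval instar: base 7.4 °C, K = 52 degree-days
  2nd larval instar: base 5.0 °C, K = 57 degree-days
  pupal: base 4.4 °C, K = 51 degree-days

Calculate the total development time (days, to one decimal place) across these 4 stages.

egg: 25 / (21.6 − 4.7) = 25 / 16.9 = 1.479 d.
1st larval instar: 52 / (21.6 − 7.4) = 52 / 14.2 = 3.662 d.
2nd larval instar: 57 / (21.6 − 5.0) = 57 / 16.6 = 3.434 d.
pupal: 51 / (21.6 − 4.4) = 51 / 17.2 = 2.965 d.
Sum = 11.540 ≈ 11.5 days.

11.5 days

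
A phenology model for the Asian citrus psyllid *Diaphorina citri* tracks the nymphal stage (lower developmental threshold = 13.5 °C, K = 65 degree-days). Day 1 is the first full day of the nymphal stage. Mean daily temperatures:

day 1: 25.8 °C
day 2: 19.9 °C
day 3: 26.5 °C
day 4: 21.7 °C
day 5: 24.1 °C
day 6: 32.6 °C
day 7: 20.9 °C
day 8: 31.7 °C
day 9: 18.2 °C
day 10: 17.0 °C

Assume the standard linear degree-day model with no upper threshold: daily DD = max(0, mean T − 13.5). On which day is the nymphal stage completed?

Daily DD above 13.5 °C: 12.3, 6.4, 13.0, 8.2, 10.6, 19.1, 7.4, 18.2, 4.7, 3.5.
Cumulative: 12.3, 18.7, 31.7, 39.9, 50.5, 69.6, 77.0, 95.2, 99.9, 103.4.
The total first reaches 65 DD on day 6.

day 6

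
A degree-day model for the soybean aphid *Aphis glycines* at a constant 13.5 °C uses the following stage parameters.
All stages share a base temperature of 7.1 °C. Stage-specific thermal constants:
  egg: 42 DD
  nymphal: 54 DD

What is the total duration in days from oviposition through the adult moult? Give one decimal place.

15.0 days

Daily accumulation at 13.5 °C = 13.5 − 7.1 = 6.4 DD/day.
Total K = 42 + 54 = 96 DD.
Total duration = 96 / 6.4 = 15.000 ≈ 15.0 days.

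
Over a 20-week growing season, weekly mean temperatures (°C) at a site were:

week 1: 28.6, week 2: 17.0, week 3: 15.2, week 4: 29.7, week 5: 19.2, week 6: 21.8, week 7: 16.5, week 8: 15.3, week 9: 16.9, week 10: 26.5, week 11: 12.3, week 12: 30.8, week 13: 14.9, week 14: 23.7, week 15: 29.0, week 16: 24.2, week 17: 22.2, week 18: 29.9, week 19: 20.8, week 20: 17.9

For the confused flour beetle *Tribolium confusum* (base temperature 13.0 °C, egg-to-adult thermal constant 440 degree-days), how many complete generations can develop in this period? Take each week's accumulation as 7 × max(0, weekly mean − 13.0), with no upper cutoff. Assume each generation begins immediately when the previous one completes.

Weekly DD (7 × max(0, T̄ − 13.0)): 109.2, 28.0, 15.4, 116.9, 43.4, 61.6, 24.5, 16.1, 27.3, 94.5, 0.0, 124.6, 13.3, 74.9, 112.0, 78.4, 64.4, 118.3, 54.6, 34.3.
Season total = 1211.7 DD.
Complete generations = ⌊1211.7 / 440⌋ = 2.

2 generations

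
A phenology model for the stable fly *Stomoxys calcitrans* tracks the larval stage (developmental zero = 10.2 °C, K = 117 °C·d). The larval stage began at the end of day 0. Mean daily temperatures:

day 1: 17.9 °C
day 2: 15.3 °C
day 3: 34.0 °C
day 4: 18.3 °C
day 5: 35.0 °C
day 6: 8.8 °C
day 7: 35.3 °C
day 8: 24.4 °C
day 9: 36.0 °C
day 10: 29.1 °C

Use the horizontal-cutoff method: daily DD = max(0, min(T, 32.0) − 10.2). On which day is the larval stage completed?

Daily DD above 10.2 °C (capped at 21.8): 7.7, 5.1, 21.8, 8.1, 21.8, 0.0, 21.8, 14.2, 21.8, 18.9.
Cumulative: 7.7, 12.8, 34.6, 42.7, 64.5, 64.5, 86.3, 100.5, 122.3, 141.2.
The total first reaches 117 DD on day 9.

day 9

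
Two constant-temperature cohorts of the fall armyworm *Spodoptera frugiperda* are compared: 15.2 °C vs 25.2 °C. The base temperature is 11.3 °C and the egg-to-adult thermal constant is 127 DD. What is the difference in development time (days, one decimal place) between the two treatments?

At 15.2 °C: 127 / (15.2 − 11.3) = 127 / 3.9 = 32.564 d.
At 25.2 °C: 127 / (25.2 − 11.3) = 127 / 13.9 = 9.137 d.
Difference = |32.564 − 9.137| = 23.427 ≈ 23.4 days.

23.4 days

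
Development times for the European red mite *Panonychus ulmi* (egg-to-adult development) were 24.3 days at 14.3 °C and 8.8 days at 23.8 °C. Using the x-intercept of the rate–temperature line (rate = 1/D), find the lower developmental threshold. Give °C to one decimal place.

8.9 °C

Linear rate model ⇒ the product D·(T − T_b) is constant across temperatures.
24.3·(14.3 − T_b) = 8.8·(23.8 − T_b)
T_b = (24.3·14.3 − 8.8·23.8) / (24.3 − 8.8) = 138.05 / 15.5 = 8.906 °C ≈ 8.9 °C.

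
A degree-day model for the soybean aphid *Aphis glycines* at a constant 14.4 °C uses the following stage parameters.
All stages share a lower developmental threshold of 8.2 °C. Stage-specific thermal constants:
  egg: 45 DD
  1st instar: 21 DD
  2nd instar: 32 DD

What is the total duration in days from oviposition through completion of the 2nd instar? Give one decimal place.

Daily accumulation at 14.4 °C = 14.4 − 8.2 = 6.2 DD/day.
Total K = 45 + 21 + 32 = 98 DD.
Total duration = 98 / 6.2 = 15.806 ≈ 15.8 days.

15.8 days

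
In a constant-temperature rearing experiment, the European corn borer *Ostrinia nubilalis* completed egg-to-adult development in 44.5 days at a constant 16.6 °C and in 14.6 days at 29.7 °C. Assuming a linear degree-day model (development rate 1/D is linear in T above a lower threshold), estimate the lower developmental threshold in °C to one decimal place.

Under the model K = D·(T − T_b), so D₁·(T₁ − T_b) = D₂·(T₂ − T_b).
44.5·(16.6 − T_b) = 14.6·(29.7 − T_b)
T_b = (44.5·16.6 − 14.6·29.7) / (44.5 − 14.6) = 305.08 / 29.9 = 10.203 °C ≈ 10.2 °C.

10.2 °C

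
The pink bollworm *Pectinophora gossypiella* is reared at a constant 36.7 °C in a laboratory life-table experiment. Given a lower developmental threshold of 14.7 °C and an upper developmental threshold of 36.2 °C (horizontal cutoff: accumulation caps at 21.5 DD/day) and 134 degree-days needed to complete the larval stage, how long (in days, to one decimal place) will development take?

6.2 days

Temperature 36.7 °C exceeds the upper threshold, so daily accumulation caps at 36.2 − 14.7 = 21.5 DD/day.
Duration = 134 / 21.5 = 6.233 ≈ 6.2 days.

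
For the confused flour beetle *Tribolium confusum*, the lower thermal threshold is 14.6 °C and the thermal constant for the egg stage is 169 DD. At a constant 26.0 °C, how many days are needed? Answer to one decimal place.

14.8 days

Daily accumulation = 26.0 − 14.6 = 11.4 DD/day.
Duration = 169 / 11.4 = 14.825 ≈ 14.8 days.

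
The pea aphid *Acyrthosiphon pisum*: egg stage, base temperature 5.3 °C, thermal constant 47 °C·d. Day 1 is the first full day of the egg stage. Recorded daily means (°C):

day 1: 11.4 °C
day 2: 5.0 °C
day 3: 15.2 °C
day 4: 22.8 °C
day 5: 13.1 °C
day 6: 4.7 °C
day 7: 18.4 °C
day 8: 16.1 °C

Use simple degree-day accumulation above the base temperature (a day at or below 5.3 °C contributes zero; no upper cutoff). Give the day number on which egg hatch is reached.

Daily DD above 5.3 °C: 6.1, 0.0, 9.9, 17.5, 7.8, 0.0, 13.1, 10.8.
Cumulative: 6.1, 6.1, 16.0, 33.5, 41.3, 41.3, 54.4, 65.2.
The total first reaches 47 DD on day 7.

day 7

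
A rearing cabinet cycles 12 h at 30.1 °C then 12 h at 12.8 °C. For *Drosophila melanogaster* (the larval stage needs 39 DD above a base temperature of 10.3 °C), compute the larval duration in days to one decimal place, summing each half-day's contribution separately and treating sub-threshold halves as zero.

3.5 days

Day half: max(0, 30.1 − 10.3) × 0.5 = 19.8 × 0.5 = 9.90 DD.
Night half: max(0, 12.8 − 10.3) × 0.5 = 2.5 × 0.5 = 1.25 DD.
Per 24 h: 11.15 DD/day.
Duration = 39 / 11.15 = 3.498 ≈ 3.5 days.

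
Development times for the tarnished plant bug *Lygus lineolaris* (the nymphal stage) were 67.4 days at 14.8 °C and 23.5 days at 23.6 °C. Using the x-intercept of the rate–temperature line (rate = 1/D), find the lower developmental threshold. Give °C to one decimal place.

10.1 °C

Linear rate model ⇒ the product D·(T − T_b) is constant across temperatures.
67.4·(14.8 − T_b) = 23.5·(23.6 − T_b)
T_b = (67.4·14.8 − 23.5·23.6) / (67.4 − 23.5) = 442.92 / 43.9 = 10.089 °C ≈ 10.1 °C.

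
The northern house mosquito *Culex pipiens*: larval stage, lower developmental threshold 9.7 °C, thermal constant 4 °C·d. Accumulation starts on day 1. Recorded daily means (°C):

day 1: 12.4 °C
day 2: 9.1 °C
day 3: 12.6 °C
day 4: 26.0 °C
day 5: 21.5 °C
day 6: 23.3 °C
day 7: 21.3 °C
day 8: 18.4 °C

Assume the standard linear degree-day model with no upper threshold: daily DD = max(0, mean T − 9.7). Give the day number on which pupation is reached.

Daily DD above 9.7 °C: 2.7, 0.0, 2.9, 16.3, 11.8, 13.6, 11.6, 8.7.
Cumulative: 2.7, 2.7, 5.6, 21.9, 33.7, 47.3, 58.9, 67.6.
The total first reaches 4 DD on day 3.

day 3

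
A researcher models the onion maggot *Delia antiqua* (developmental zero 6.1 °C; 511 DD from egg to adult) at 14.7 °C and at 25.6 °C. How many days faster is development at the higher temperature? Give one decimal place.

33.2 days

At 14.7 °C: 511 / (14.7 − 6.1) = 511 / 8.6 = 59.419 d.
At 25.6 °C: 511 / (25.6 − 6.1) = 511 / 19.5 = 26.205 d.
Difference = |59.419 − 26.205| = 33.213 ≈ 33.2 days.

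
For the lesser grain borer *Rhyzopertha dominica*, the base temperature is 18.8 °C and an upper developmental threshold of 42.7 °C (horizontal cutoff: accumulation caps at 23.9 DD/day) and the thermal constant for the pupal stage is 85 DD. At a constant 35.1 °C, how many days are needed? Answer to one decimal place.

5.2 days

Daily accumulation = 35.1 − 18.8 = 16.3 DD/day.
Duration = 85 / 16.3 = 5.215 ≈ 5.2 days.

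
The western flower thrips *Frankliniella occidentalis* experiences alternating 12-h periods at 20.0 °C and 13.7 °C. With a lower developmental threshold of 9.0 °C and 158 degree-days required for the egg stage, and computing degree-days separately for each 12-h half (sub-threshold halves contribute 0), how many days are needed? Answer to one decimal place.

20.1 days

Day half: max(0, 20.0 − 9.0) × 0.5 = 11.0 × 0.5 = 5.50 DD.
Night half: max(0, 13.7 − 9.0) × 0.5 = 4.7 × 0.5 = 2.35 DD.
Per 24 h: 7.85 DD/day.
Duration = 158 / 7.85 = 20.127 ≈ 20.1 days.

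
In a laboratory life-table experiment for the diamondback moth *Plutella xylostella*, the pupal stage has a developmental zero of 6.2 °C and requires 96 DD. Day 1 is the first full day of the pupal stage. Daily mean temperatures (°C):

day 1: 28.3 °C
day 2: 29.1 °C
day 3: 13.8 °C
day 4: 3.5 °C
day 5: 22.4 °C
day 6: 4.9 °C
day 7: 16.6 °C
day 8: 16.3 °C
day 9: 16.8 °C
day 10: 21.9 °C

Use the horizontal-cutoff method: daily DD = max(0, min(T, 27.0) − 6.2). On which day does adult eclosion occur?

day 9

Daily DD above 6.2 °C (capped at 20.8): 20.8, 20.8, 7.6, 0.0, 16.2, 0.0, 10.4, 10.1, 10.6, 15.7.
Cumulative: 20.8, 41.6, 49.2, 49.2, 65.4, 65.4, 75.8, 85.9, 96.5, 112.2.
The total first reaches 96 DD on day 9.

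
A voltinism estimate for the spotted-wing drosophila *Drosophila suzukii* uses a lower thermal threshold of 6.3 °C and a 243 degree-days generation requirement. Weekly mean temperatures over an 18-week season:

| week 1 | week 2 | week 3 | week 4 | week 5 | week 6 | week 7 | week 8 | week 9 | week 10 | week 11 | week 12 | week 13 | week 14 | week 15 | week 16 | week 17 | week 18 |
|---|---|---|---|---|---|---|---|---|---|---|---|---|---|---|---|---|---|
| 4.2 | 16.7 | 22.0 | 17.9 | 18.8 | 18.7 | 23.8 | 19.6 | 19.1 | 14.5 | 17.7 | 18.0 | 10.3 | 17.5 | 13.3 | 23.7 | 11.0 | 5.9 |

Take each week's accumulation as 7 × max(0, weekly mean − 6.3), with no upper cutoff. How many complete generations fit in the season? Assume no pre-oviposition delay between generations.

Weekly DD (7 × max(0, T̄ − 6.3)): 0.0, 72.8, 109.9, 81.2, 87.5, 86.8, 122.5, 93.1, 89.6, 57.4, 79.8, 81.9, 28.0, 78.4, 49.0, 121.8, 32.9, 0.0.
Season total = 1272.6 DD.
Complete generations = ⌊1272.6 / 243⌋ = 5.

5 generations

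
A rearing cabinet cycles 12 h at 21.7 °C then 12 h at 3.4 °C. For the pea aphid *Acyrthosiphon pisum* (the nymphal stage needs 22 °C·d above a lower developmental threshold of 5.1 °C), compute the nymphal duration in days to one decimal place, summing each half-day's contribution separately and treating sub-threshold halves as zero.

Day half: max(0, 21.7 − 5.1) × 0.5 = 16.6 × 0.5 = 8.30 DD.
Night half: max(0, 3.4 − 5.1) × 0.5 = 0.0 × 0.5 = 0.00 DD.
Per 24 h: 8.30 DD/day.
Duration = 22 / 8.30 = 2.651 ≈ 2.7 days.

2.7 days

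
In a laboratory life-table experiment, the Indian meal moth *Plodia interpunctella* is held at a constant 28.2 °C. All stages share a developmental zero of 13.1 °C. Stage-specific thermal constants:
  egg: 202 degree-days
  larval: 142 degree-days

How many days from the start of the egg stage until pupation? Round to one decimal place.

Daily accumulation at 28.2 °C = 28.2 − 13.1 = 15.1 DD/day.
Total K = 202 + 142 = 344 DD.
Total duration = 344 / 15.1 = 22.781 ≈ 22.8 days.

22.8 days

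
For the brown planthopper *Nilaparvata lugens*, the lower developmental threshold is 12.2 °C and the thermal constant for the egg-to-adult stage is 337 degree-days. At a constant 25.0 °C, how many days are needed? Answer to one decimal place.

26.3 days

Daily accumulation = 25.0 − 12.2 = 12.8 DD/day.
Duration = 337 / 12.8 = 26.328 ≈ 26.3 days.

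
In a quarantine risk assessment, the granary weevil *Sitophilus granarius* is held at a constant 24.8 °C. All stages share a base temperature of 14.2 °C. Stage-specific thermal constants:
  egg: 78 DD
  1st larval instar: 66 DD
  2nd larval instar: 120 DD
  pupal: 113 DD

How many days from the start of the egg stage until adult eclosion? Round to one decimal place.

Daily accumulation at 24.8 °C = 24.8 − 14.2 = 10.6 DD/day.
Total K = 78 + 66 + 120 + 113 = 377 DD.
Total duration = 377 / 10.6 = 35.566 ≈ 35.6 days.

35.6 days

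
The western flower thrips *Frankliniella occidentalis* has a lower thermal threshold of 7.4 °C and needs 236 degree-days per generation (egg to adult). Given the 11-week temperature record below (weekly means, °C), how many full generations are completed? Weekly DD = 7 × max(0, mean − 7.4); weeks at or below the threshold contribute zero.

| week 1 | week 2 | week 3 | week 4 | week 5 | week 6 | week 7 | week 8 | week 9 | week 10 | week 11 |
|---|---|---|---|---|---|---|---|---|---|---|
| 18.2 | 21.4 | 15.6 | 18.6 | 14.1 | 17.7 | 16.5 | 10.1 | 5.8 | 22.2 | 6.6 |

Weekly DD (7 × max(0, T̄ − 7.4)): 75.6, 98.0, 57.4, 78.4, 46.9, 72.1, 63.7, 18.9, 0.0, 103.6, 0.0.
Season total = 614.6 DD.
Complete generations = ⌊614.6 / 236⌋ = 2.

2 generations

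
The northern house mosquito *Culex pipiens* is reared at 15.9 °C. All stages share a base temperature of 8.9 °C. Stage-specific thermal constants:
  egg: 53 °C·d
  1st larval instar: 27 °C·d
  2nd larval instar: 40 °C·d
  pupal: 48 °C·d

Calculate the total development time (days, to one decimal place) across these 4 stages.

24.0 days

Daily accumulation at 15.9 °C = 15.9 − 8.9 = 7.0 DD/day.
Total K = 53 + 27 + 40 + 48 = 168 DD.
Total duration = 168 / 7.0 = 24.000 ≈ 24.0 days.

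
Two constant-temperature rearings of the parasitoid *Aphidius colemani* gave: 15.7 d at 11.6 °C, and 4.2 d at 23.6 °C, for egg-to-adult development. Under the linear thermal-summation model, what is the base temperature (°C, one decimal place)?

7.2 °C

Under the model K = D·(T − T_b), so D₁·(T₁ − T_b) = D₂·(T₂ − T_b).
15.7·(11.6 − T_b) = 4.2·(23.6 − T_b)
T_b = (15.7·11.6 − 4.2·23.6) / (15.7 − 4.2) = 83.00 / 11.5 = 7.217 °C ≈ 7.2 °C.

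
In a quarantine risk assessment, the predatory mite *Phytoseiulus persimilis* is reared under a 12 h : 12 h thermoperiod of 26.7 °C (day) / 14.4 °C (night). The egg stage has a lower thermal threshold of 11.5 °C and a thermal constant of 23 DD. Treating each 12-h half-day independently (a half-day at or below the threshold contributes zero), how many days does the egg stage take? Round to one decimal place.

Day half: max(0, 26.7 − 11.5) × 0.5 = 15.2 × 0.5 = 7.60 DD.
Night half: max(0, 14.4 − 11.5) × 0.5 = 2.9 × 0.5 = 1.45 DD.
Per 24 h: 9.05 DD/day.
Duration = 23 / 9.05 = 2.541 ≈ 2.5 days.

2.5 days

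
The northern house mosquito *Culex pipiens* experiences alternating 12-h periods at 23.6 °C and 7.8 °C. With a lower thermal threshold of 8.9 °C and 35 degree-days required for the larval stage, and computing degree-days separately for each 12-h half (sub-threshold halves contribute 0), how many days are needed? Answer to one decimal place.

Day half: max(0, 23.6 − 8.9) × 0.5 = 14.7 × 0.5 = 7.35 DD.
Night half: max(0, 7.8 − 8.9) × 0.5 = 0.0 × 0.5 = 0.00 DD.
Per 24 h: 7.35 DD/day.
Duration = 35 / 7.35 = 4.762 ≈ 4.8 days.

4.8 days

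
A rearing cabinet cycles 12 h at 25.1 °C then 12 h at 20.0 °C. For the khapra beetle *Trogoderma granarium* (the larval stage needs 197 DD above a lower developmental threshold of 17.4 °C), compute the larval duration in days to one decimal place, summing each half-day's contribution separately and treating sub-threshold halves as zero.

38.3 days

Day half: max(0, 25.1 − 17.4) × 0.5 = 7.7 × 0.5 = 3.85 DD.
Night half: max(0, 20.0 − 17.4) × 0.5 = 2.6 × 0.5 = 1.30 DD.
Per 24 h: 5.15 DD/day.
Duration = 197 / 5.15 = 38.252 ≈ 38.3 days.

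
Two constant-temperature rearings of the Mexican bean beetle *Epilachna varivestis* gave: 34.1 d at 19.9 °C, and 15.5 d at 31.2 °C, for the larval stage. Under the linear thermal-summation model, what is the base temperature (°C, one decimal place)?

Under the model K = D·(T − T_b), so D₁·(T₁ − T_b) = D₂·(T₂ − T_b).
34.1·(19.9 − T_b) = 15.5·(31.2 − T_b)
T_b = (34.1·19.9 − 15.5·31.2) / (34.1 − 15.5) = 194.99 / 18.6 = 10.483 °C ≈ 10.5 °C.

10.5 °C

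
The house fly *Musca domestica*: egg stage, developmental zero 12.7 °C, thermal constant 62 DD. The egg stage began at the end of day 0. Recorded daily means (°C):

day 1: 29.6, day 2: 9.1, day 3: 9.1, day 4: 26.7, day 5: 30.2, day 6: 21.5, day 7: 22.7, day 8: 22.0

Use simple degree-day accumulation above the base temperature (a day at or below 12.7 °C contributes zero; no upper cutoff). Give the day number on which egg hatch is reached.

day 7

Daily DD above 12.7 °C: 16.9, 0.0, 0.0, 14.0, 17.5, 8.8, 10.0, 9.3.
Cumulative: 16.9, 16.9, 16.9, 30.9, 48.4, 57.2, 67.2, 76.5.
The total first reaches 62 DD on day 7.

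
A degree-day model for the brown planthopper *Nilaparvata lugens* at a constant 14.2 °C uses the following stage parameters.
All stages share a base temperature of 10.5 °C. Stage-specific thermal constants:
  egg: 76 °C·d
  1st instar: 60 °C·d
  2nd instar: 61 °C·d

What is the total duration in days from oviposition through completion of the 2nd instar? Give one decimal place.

53.2 days

Daily accumulation at 14.2 °C = 14.2 − 10.5 = 3.7 DD/day.
Total K = 76 + 60 + 61 = 197 DD.
Total duration = 197 / 3.7 = 53.243 ≈ 53.2 days.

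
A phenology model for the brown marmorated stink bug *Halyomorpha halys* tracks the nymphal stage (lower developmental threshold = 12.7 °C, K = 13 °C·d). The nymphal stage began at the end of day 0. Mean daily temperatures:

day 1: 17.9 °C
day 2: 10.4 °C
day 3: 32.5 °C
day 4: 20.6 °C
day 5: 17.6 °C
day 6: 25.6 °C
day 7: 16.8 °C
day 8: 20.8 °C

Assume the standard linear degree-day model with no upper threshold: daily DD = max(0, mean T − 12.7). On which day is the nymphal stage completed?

day 3

Daily DD above 12.7 °C: 5.2, 0.0, 19.8, 7.9, 4.9, 12.9, 4.1, 8.1.
Cumulative: 5.2, 5.2, 25.0, 32.9, 37.8, 50.7, 54.8, 62.9.
The total first reaches 13 DD on day 3.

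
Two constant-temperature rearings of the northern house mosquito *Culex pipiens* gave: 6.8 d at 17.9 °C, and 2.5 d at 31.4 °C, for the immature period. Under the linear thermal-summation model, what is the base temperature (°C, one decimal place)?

Equal thermal constants: D₁(T₁ − T_b) = D₂(T₂ − T_b).
6.8·(17.9 − T_b) = 2.5·(31.4 − T_b)
T_b = (6.8·17.9 − 2.5·31.4) / (6.8 − 2.5) = 43.22 / 4.3 = 10.051 °C ≈ 10.1 °C.

10.1 °C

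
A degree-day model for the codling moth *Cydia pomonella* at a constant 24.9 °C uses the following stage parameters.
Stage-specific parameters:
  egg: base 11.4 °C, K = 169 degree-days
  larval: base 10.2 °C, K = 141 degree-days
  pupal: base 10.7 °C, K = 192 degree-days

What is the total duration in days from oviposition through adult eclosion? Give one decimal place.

egg: 169 / (24.9 − 11.4) = 169 / 13.5 = 12.519 d.
larval: 141 / (24.9 − 10.2) = 141 / 14.7 = 9.592 d.
pupal: 192 / (24.9 − 10.7) = 192 / 14.2 = 13.521 d.
Sum = 35.631 ≈ 35.6 days.

35.6 days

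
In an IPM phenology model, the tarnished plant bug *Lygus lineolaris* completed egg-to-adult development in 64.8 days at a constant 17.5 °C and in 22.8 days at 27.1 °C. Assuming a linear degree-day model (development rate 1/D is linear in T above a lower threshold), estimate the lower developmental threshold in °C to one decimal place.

Equal thermal constants: D₁(T₁ − T_b) = D₂(T₂ − T_b).
64.8·(17.5 − T_b) = 22.8·(27.1 − T_b)
T_b = (64.8·17.5 − 22.8·27.1) / (64.8 − 22.8) = 516.12 / 42.0 = 12.289 °C ≈ 12.3 °C.

12.3 °C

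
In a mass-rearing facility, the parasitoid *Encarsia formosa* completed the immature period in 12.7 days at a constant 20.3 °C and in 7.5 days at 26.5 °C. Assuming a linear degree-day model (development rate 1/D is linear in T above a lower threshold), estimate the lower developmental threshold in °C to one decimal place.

11.4 °C

Equal thermal constants: D₁(T₁ − T_b) = D₂(T₂ − T_b).
12.7·(20.3 − T_b) = 7.5·(26.5 − T_b)
T_b = (12.7·20.3 − 7.5·26.5) / (12.7 − 7.5) = 59.06 / 5.2 = 11.358 °C ≈ 11.4 °C.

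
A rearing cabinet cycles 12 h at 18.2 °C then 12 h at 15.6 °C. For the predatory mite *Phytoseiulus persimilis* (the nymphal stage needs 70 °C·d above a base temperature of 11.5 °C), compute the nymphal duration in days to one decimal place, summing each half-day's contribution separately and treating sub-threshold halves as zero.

Day half: max(0, 18.2 − 11.5) × 0.5 = 6.7 × 0.5 = 3.35 DD.
Night half: max(0, 15.6 − 11.5) × 0.5 = 4.1 × 0.5 = 2.05 DD.
Per 24 h: 5.40 DD/day.
Duration = 70 / 5.40 = 12.963 ≈ 13.0 days.

13.0 days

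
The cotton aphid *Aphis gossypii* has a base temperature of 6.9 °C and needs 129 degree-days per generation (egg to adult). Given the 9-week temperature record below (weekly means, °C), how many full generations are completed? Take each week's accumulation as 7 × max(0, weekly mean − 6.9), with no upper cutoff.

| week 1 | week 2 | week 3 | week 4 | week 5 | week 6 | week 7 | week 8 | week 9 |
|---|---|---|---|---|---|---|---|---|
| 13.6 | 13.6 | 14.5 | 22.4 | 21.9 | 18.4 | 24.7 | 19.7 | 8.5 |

5 generations

Weekly DD (7 × max(0, T̄ − 6.9)): 46.9, 46.9, 53.2, 108.5, 105.0, 80.5, 124.6, 89.6, 11.2.
Season total = 666.4 DD.
Complete generations = ⌊666.4 / 129⌋ = 5.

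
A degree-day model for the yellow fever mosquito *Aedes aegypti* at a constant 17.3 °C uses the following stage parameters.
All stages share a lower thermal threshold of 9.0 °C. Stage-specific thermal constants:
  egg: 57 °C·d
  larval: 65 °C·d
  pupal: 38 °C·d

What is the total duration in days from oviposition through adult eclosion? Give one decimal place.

Daily accumulation at 17.3 °C = 17.3 − 9.0 = 8.3 DD/day.
Total K = 57 + 65 + 38 = 160 DD.
Total duration = 160 / 8.3 = 19.277 ≈ 19.3 days.

19.3 days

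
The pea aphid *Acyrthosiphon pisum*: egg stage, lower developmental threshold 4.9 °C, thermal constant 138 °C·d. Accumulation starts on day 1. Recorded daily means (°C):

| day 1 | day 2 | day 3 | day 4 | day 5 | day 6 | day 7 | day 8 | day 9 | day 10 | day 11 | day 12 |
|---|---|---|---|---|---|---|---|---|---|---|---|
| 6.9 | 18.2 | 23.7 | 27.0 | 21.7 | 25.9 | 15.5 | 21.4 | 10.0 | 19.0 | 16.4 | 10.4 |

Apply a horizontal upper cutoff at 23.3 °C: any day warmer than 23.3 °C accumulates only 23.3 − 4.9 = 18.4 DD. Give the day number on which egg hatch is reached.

day 11

Daily DD above 4.9 °C (capped at 18.4): 2.0, 13.3, 18.4, 18.4, 16.8, 18.4, 10.6, 16.5, 5.1, 14.1, 11.5, 5.5.
Cumulative: 2.0, 15.3, 33.7, 52.1, 68.9, 87.3, 97.9, 114.4, 119.5, 133.6, 145.1, 150.6.
The total first reaches 138 DD on day 11.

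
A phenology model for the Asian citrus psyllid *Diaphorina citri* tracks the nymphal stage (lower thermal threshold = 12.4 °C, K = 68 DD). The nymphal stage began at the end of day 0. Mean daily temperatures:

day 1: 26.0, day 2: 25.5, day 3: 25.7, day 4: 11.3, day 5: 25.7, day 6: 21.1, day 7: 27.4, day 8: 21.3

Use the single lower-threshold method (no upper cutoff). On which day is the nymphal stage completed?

day 7

Daily DD above 12.4 °C: 13.6, 13.1, 13.3, 0.0, 13.3, 8.7, 15.0, 8.9.
Cumulative: 13.6, 26.7, 40.0, 40.0, 53.3, 62.0, 77.0, 85.9.
The total first reaches 68 DD on day 7.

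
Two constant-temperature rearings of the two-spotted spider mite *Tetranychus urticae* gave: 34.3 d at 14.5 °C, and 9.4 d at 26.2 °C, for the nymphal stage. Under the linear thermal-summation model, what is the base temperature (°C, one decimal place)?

10.1 °C

Linear rate model ⇒ the product D·(T − T_b) is constant across temperatures.
34.3·(14.5 − T_b) = 9.4·(26.2 − T_b)
T_b = (34.3·14.5 − 9.4·26.2) / (34.3 − 9.4) = 251.07 / 24.9 = 10.083 °C ≈ 10.1 °C.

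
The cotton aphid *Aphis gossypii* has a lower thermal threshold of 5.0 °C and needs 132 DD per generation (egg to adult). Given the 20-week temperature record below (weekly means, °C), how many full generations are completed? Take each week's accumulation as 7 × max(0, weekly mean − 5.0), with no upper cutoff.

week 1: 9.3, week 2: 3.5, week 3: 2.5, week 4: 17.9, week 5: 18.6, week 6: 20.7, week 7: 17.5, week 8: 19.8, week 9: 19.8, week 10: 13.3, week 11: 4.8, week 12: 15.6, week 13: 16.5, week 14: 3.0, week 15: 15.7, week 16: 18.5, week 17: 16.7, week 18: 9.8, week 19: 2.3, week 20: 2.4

Weekly DD (7 × max(0, T̄ − 5.0)): 30.1, 0.0, 0.0, 90.3, 95.2, 109.9, 87.5, 103.6, 103.6, 58.1, 0.0, 74.2, 80.5, 0.0, 74.9, 94.5, 81.9, 33.6, 0.0, 0.0.
Season total = 1117.9 DD.
Complete generations = ⌊1117.9 / 132⌋ = 8.

8 generations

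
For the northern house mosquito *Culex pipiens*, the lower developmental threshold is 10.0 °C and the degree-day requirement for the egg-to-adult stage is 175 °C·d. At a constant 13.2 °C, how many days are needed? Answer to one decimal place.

Daily accumulation = 13.2 − 10.0 = 3.2 DD/day.
Duration = 175 / 3.2 = 54.688 ≈ 54.7 days.

54.7 days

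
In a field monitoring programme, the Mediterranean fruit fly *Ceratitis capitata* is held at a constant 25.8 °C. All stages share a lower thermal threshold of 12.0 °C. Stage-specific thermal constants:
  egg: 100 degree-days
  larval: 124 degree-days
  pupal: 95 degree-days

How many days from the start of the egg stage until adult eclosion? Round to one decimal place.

23.1 days

Daily accumulation at 25.8 °C = 25.8 − 12.0 = 13.8 DD/day.
Total K = 100 + 124 + 95 = 319 DD.
Total duration = 319 / 13.8 = 23.116 ≈ 23.1 days.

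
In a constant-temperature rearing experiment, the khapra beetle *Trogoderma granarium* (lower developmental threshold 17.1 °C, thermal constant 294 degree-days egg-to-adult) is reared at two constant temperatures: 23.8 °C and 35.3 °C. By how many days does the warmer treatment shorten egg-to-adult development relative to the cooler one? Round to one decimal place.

At 23.8 °C: 294 / (23.8 − 17.1) = 294 / 6.7 = 43.881 d.
At 35.3 °C: 294 / (35.3 − 17.1) = 294 / 18.2 = 16.154 d.
Difference = |43.881 − 16.154| = 27.727 ≈ 27.7 days.

27.7 days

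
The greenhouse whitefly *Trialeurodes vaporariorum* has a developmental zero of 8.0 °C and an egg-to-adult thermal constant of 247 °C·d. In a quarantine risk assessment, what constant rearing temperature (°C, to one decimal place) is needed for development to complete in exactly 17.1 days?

Required daily accumulation = 247 / 17.1 = 14.444 DD/day.
T = T_base + 14.444 = 8.0 + 14.444 = 22.444 ≈ 22.4 °C.

22.4 °C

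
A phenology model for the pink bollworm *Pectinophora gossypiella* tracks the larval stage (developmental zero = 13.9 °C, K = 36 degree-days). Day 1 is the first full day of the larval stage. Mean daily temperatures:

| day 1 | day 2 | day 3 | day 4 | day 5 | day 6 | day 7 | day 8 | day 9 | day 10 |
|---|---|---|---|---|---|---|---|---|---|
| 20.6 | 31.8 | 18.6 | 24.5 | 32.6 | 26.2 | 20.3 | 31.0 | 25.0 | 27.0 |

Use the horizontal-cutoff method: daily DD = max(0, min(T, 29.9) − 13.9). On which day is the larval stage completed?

day 4

Daily DD above 13.9 °C (capped at 16.0): 6.7, 16.0, 4.7, 10.6, 16.0, 12.3, 6.4, 16.0, 11.1, 13.1.
Cumulative: 6.7, 22.7, 27.4, 38.0, 54.0, 66.3, 72.7, 88.7, 99.8, 112.9.
The total first reaches 36 DD on day 4.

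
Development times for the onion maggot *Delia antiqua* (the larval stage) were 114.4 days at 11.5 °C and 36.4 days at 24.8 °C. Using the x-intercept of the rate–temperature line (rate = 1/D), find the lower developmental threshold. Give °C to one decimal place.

5.3 °C

Equal thermal constants: D₁(T₁ − T_b) = D₂(T₂ − T_b).
114.4·(11.5 − T_b) = 36.4·(24.8 − T_b)
T_b = (114.4·11.5 − 36.4·24.8) / (114.4 − 36.4) = 412.88 / 78.0 = 5.293 °C ≈ 5.3 °C.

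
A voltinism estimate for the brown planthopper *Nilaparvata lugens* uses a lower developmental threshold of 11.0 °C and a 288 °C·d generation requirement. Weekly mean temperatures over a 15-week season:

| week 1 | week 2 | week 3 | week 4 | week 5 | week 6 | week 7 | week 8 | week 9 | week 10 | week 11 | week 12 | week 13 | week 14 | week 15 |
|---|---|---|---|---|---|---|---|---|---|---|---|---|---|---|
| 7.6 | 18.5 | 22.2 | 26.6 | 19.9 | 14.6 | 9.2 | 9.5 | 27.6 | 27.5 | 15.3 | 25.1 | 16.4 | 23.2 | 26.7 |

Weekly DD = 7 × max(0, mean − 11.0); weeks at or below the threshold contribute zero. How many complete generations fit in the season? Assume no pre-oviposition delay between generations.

Weekly DD (7 × max(0, T̄ − 11.0)): 0.0, 52.5, 78.4, 109.2, 62.3, 25.2, 0.0, 0.0, 116.2, 115.5, 30.1, 98.7, 37.8, 85.4, 109.9.
Season total = 921.2 DD.
Complete generations = ⌊921.2 / 288⌋ = 3.

3 generations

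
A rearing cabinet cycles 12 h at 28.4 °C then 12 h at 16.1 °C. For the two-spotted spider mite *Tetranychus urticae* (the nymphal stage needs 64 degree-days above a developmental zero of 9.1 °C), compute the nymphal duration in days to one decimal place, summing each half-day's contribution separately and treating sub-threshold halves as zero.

4.9 days

Day half: max(0, 28.4 − 9.1) × 0.5 = 19.3 × 0.5 = 9.65 DD.
Night half: max(0, 16.1 − 9.1) × 0.5 = 7.0 × 0.5 = 3.50 DD.
Per 24 h: 13.15 DD/day.
Duration = 64 / 13.15 = 4.867 ≈ 4.9 days.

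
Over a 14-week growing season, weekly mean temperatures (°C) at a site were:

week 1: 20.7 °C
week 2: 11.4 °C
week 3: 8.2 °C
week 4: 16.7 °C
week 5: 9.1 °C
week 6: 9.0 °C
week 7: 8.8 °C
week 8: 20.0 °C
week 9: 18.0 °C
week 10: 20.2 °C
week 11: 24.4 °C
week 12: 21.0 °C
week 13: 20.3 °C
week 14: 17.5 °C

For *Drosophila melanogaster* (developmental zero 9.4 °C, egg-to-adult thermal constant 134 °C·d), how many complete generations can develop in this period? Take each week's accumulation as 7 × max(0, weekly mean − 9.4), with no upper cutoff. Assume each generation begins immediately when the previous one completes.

Weekly DD (7 × max(0, T̄ − 9.4)): 79.1, 14.0, 0.0, 51.1, 0.0, 0.0, 0.0, 74.2, 60.2, 75.6, 105.0, 81.2, 76.3, 56.7.
Season total = 673.4 DD.
Complete generations = ⌊673.4 / 134⌋ = 5.

5 generations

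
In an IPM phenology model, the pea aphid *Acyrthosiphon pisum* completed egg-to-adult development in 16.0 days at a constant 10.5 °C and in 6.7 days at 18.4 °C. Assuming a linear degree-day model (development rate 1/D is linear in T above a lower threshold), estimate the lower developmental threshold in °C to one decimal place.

4.8 °C

Equal thermal constants: D₁(T₁ − T_b) = D₂(T₂ − T_b).
16.0·(10.5 − T_b) = 6.7·(18.4 − T_b)
T_b = (16.0·10.5 − 6.7·18.4) / (16.0 − 6.7) = 44.72 / 9.3 = 4.809 °C ≈ 4.8 °C.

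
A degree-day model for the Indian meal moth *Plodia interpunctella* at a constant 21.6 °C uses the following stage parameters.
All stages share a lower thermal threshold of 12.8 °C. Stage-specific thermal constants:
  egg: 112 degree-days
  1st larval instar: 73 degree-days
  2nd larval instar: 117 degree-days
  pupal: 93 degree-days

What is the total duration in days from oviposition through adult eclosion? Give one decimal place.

Daily accumulation at 21.6 °C = 21.6 − 12.8 = 8.8 DD/day.
Total K = 112 + 73 + 117 + 93 = 395 DD.
Total duration = 395 / 8.8 = 44.886 ≈ 44.9 days.

44.9 days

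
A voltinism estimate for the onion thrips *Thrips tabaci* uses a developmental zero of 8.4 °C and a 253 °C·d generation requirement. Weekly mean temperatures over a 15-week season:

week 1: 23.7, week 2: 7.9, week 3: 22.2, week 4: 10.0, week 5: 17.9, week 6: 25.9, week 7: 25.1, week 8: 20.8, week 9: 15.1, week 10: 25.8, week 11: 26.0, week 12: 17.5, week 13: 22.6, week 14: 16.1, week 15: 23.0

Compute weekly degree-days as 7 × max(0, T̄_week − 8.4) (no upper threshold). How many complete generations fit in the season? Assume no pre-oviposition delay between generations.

Weekly DD (7 × max(0, T̄ − 8.4)): 107.1, 0.0, 96.6, 11.2, 66.5, 122.5, 116.9, 86.8, 46.9, 121.8, 123.2, 63.7, 99.4, 53.9, 102.2.
Season total = 1218.7 DD.
Complete generations = ⌊1218.7 / 253⌋ = 4.

4 generations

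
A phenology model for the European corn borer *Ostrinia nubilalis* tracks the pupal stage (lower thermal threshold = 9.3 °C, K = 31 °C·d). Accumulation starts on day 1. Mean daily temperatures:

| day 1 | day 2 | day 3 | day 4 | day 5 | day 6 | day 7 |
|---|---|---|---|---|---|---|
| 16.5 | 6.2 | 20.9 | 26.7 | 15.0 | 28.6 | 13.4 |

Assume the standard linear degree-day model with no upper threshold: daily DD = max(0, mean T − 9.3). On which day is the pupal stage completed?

day 4

Daily DD above 9.3 °C: 7.2, 0.0, 11.6, 17.4, 5.7, 19.3, 4.1.
Cumulative: 7.2, 7.2, 18.8, 36.2, 41.9, 61.2, 65.3.
The total first reaches 31 DD on day 4.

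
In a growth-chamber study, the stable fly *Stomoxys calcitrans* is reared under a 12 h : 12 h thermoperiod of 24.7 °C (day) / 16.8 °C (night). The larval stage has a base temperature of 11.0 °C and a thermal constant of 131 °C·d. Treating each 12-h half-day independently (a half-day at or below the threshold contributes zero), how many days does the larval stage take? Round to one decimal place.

Day half: max(0, 24.7 − 11.0) × 0.5 = 13.7 × 0.5 = 6.85 DD.
Night half: max(0, 16.8 − 11.0) × 0.5 = 5.8 × 0.5 = 2.90 DD.
Per 24 h: 9.75 DD/day.
Duration = 131 / 9.75 = 13.436 ≈ 13.4 days.

13.4 days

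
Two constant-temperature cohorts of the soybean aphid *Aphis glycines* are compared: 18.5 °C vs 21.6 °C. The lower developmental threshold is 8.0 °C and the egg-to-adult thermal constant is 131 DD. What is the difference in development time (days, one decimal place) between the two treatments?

At 18.5 °C: 131 / (18.5 − 8.0) = 131 / 10.5 = 12.476 d.
At 21.6 °C: 131 / (21.6 − 8.0) = 131 / 13.6 = 9.632 d.
Difference = |12.476 − 9.632| = 2.844 ≈ 2.8 days.

2.8 days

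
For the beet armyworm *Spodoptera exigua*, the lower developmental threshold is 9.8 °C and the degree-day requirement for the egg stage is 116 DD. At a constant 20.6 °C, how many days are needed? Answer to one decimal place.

10.7 days

Daily accumulation = 20.6 − 9.8 = 10.8 DD/day.
Duration = 116 / 10.8 = 10.741 ≈ 10.7 days.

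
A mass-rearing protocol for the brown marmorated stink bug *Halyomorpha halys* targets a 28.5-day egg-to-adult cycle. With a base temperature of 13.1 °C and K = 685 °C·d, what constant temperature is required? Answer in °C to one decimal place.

37.1 °C

Required daily accumulation = 685 / 28.5 = 24.035 DD/day.
T = T_base + 24.035 = 13.1 + 24.035 = 37.135 ≈ 37.1 °C.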